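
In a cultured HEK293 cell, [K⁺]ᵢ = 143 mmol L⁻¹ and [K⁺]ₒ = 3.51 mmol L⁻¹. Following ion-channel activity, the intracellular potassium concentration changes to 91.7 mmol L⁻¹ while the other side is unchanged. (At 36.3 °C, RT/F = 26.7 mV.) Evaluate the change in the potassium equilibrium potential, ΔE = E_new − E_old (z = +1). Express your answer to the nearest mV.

12 mV

E_old = (26.7/1)·ln(3.51/143) = -98.98 mV
E_new = (26.7/1)·ln(3.51/91.7) = -87.12 mV
ΔE = -87.12 − (-98.98) = 11.86 mV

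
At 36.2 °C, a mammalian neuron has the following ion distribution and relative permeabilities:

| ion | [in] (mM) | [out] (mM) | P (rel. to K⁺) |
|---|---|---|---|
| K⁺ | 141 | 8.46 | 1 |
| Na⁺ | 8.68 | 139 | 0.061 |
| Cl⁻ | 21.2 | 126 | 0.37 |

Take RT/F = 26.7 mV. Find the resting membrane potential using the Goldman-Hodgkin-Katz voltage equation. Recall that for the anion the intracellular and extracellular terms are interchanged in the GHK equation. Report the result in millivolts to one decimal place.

Vm = 26.7 · ln[(Σ P·[cation]ₒ + Σ P·[anion]ᵢ) / (Σ P·[cation]ᵢ + Σ P·[anion]ₒ)]
Numerator = 1×8.46 + 0.061×139 + 0.37×21.2 = 24.78
Denominator = 1×141 + 0.061×8.68 + 0.37×126 = 188.1
Vm = 26.7 · ln(0.13172) = 26.7 × (-2.0271) = -54.12 mV

-54.1 mV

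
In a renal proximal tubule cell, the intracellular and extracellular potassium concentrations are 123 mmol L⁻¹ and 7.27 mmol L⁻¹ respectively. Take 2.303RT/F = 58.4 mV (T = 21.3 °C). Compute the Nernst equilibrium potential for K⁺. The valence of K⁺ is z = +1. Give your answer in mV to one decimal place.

-71.7 mV

E = (58.4/z) · log₁₀([K⁺]_out/[K⁺]_in) with z = +1.
= (58.4/1) · log₁₀(7.27/123) = 58.40 · log₁₀(0.05911)
= 58.40 · (-1.2284) = -71.74 mV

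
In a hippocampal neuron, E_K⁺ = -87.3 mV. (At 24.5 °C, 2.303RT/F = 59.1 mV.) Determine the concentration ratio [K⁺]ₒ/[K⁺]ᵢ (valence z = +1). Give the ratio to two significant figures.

0.033

log₁₀([out]/[in]) = E·z/(59.1) = -87.3 × 1 / 59.1 = -1.4772
[out]/[in] = 10^(-1.4772) = 0.03333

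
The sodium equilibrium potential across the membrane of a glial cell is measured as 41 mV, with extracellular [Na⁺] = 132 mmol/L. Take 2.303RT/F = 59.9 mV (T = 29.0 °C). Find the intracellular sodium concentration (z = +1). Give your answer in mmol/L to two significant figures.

Nernst: E = (59.9/1) · log₁₀([out]/[in]), so log₁₀([out]/[in]) = 41.0 × 1 / 59.9 = 0.6845.
[out]/[in] = 10^(0.6845) = 4.836.
[in] = 132 / 4.836 = 27.3 mmol/L.

27 mmol/L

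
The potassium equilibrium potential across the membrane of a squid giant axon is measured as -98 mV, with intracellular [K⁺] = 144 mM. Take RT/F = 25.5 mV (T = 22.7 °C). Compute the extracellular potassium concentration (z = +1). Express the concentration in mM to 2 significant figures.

3.1 mM

Nernst: E = (25.5/1) · ln([out]/[in]), so ln([out]/[in]) = -98.0 × 1 / 25.5 = -3.8431.
[out]/[in] = e^(-3.8431) = 0.02143.
[out] = 0.02143 × 144 = 3.085 mM.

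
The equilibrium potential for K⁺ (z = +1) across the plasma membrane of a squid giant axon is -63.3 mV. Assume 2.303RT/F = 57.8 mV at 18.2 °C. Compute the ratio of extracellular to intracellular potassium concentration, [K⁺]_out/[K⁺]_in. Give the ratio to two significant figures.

log₁₀([out]/[in]) = E·z/(57.8) = -63.3 × 1 / 57.8 = -1.0952
[out]/[in] = 10^(-1.0952) = 0.08032

0.080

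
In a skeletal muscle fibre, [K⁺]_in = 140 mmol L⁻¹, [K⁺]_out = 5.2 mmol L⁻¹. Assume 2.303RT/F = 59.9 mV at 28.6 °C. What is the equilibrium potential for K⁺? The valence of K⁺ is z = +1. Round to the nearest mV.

E = (59.9/z) · log₁₀([K⁺]_out/[K⁺]_in) with z = +1.
= (59.9/1) · log₁₀(5.2/140) = 59.90 · log₁₀(0.03714)
= 59.90 · (-1.4301) = -85.66 mV

-86 mV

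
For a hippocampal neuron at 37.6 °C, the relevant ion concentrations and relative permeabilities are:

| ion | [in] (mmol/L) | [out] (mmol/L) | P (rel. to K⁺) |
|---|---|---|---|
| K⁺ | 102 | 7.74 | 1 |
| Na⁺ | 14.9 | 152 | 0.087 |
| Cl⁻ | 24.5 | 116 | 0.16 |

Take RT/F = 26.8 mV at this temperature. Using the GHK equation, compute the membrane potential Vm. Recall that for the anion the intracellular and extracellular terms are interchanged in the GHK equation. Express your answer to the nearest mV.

Vm = 26.8 · ln[(Σ P·[cation]ₒ + Σ P·[anion]ᵢ) / (Σ P·[cation]ᵢ + Σ P·[anion]ₒ)]
Numerator = 1×7.74 + 0.087×152 + 0.16×24.5 = 24.88
Denominator = 1×102 + 0.087×14.9 + 0.16×116 = 121.9
Vm = 26.8 · ln(0.20421) = 26.8 × (-1.5886) = -42.57 mV

-43 mV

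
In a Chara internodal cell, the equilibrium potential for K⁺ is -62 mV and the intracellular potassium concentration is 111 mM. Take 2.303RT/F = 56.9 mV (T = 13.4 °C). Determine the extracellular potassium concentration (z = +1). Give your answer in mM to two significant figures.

Nernst: E = (56.9/1) · log₁₀([out]/[in]), so log₁₀([out]/[in]) = -62.0 × 1 / 56.9 = -1.0896.
[out]/[in] = 10^(-1.0896) = 0.08135.
[out] = 0.08135 × 111 = 9.03 mM.

9.0 mM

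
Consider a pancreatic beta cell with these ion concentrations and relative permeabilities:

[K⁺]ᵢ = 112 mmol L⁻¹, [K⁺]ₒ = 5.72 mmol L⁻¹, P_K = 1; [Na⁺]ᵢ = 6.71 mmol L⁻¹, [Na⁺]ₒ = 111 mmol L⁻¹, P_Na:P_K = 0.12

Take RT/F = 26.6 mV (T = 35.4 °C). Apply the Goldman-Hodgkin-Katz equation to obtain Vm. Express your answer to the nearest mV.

-47 mV

Vm = 26.6 · ln[(Σ P·[cation]ₒ + Σ P·[anion]ᵢ) / (Σ P·[cation]ᵢ + Σ P·[anion]ₒ)]
Numerator = 1×5.72 + 0.12×111 = 19.04
Denominator = 1×112 + 0.12×6.71 = 112.8
Vm = 26.6 · ln(0.16879) = 26.6 × (-1.7791) = -47.32 mV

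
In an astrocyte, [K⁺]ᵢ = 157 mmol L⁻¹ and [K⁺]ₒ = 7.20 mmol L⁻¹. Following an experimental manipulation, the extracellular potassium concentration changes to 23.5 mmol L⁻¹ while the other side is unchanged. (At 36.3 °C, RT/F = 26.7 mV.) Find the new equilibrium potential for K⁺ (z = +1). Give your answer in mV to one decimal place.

After the shift: [K⁺]_out = 23.5, [K⁺]_in = 157 mmol L⁻¹.
E_new = (26.7/1)·ln(23.5/157) = 26.70 · (-1.8992) = -50.71 mV

-50.7 mV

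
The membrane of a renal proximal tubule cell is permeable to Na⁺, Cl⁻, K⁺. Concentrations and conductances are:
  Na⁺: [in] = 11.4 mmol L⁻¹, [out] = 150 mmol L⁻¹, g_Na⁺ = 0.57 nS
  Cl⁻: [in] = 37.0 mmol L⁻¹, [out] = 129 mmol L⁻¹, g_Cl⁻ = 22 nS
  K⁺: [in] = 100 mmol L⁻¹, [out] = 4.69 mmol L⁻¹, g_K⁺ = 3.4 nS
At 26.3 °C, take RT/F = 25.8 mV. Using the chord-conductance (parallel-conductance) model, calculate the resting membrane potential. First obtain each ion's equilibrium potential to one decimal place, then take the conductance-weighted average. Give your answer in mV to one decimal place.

-36.1 mV

E_Na⁺ = (25.8/1)·ln(150/11.4) = 66.5 mV
E_Cl⁻ = (25.8/-1)·ln(129/37.0) = -32.2 mV
E_K⁺ = (25.8/1)·ln(4.69/100) = -78.9 mV
Vm = (Σ gᵢEᵢ)/(Σ gᵢ) = (0.57·66.5 + 22·-32.2 + 3.4·-78.9) / (0.57 + 22 + 3.4)
= -938.76 / 25.97 = -36.15 mV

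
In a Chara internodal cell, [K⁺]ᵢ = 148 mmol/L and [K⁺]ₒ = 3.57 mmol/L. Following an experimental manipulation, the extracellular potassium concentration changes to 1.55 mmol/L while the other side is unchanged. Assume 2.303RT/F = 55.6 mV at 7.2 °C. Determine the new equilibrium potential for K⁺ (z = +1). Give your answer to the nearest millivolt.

After the shift: [K⁺]_out = 1.55, [K⁺]_in = 148 mmol/L.
E_new = (55.6/1)·log₁₀(1.55/148) = 55.60 · (-1.9799) = -110.08 mV

-110 mV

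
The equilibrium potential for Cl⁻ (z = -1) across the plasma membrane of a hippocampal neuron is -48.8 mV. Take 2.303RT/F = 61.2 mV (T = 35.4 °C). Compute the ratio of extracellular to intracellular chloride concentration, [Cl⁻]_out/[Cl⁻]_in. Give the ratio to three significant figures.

6.27

log₁₀([out]/[in]) = E·z/(61.2) = -48.8 × -1 / 61.2 = 0.7974
[out]/[in] = 10^(0.7974) = 6.272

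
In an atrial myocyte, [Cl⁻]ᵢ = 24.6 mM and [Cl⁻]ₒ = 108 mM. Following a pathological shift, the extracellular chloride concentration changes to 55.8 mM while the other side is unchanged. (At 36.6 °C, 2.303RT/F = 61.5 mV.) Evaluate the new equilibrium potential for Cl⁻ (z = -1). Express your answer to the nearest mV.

After the shift: [Cl⁻]_out = 55.8, [Cl⁻]_in = 24.6 mM.
E_new = (61.5/-1)·log₁₀(55.8/24.6) = -61.50 · (0.3557) = -21.88 mV

-22 mV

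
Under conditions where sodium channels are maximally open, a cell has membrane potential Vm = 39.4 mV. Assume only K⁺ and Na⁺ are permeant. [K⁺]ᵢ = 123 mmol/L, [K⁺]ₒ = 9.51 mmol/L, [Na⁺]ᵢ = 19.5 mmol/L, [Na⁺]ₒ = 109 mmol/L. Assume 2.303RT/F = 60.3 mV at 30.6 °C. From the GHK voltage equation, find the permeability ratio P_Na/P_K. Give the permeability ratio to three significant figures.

Let α = P_Na/P_K. GHK: Vm = 60.3·log₁₀[(Kₒ + α·Naₒ)/(Kᵢ + α·Naᵢ)].
10^(Vm/60.3) = 10^(39.4/60.3) = 4.5019
So 4.5019·(Kᵢ + α·Naᵢ) = Kₒ + α·Naₒ → α = (4.5019·123.0 − 9.51) / (109.0 − 4.5019·19.5)
α = (553.7 − 9.51) / (109.0 − 87.79) = 544.2/21.21 = 25.66

25.7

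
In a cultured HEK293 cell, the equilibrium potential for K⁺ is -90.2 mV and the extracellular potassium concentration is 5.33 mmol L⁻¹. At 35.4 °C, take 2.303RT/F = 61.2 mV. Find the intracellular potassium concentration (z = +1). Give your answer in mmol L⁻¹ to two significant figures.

Nernst: E = (61.2/1) · log₁₀([out]/[in]), so log₁₀([out]/[in]) = -90.2 × 1 / 61.2 = -1.4739.
[out]/[in] = 10^(-1.4739) = 0.03358.
[in] = 5.33 / 0.03358 = 158.7 mmol L⁻¹.

160 mmol L⁻¹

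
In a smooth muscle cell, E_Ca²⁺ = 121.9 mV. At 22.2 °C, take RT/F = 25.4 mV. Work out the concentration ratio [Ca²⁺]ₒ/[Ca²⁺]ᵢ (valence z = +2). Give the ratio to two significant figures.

15000

ln([out]/[in]) = E·z/(25.4) = 121.9 × 2 / 25.4 = 9.5984
[out]/[in] = e^(9.5984) = 1.474e+04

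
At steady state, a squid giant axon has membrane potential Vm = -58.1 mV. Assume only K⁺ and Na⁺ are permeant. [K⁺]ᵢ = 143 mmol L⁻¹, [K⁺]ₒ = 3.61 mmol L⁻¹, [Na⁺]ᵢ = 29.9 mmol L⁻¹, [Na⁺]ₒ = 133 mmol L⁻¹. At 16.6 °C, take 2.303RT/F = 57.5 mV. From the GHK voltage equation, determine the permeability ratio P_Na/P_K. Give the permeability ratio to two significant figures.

Let α = P_Na/P_K. GHK: Vm = 57.5·log₁₀[(Kₒ + α·Naₒ)/(Kᵢ + α·Naᵢ)].
10^(Vm/57.5) = 10^(-58.1/57.5) = 0.097626
So 0.097626·(Kᵢ + α·Naᵢ) = Kₒ + α·Naₒ → α = (0.097626·143.0 − 3.61) / (133.0 − 0.097626·29.9)
α = (13.96 − 3.61) / (133.0 − 2.919) = 10.35/130.1 = 0.07957

0.080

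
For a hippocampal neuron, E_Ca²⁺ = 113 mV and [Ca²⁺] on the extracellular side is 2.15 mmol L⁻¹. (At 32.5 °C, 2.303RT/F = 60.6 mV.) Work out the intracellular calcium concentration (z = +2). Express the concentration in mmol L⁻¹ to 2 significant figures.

Nernst: E = (60.6/2) · log₁₀([out]/[in]), so log₁₀([out]/[in]) = 113.0 × 2 / 60.6 = 3.7294.
[out]/[in] = 10^(3.7294) = 5363.
[in] = 2.15 / 5363 = 0.0004009 mmol L⁻¹.

0.00040 mmol L⁻¹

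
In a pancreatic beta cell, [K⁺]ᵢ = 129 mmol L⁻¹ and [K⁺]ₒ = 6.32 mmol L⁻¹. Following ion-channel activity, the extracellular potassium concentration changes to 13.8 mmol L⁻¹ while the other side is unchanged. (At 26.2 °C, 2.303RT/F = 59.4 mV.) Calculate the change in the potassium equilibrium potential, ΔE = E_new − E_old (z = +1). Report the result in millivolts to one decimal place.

20.1 mV

E_old = (59.4/1)·log₁₀(6.32/129) = -77.81 mV
E_new = (59.4/1)·log₁₀(13.8/129) = -57.66 mV
ΔE = -57.66 − (-77.81) = 20.15 mV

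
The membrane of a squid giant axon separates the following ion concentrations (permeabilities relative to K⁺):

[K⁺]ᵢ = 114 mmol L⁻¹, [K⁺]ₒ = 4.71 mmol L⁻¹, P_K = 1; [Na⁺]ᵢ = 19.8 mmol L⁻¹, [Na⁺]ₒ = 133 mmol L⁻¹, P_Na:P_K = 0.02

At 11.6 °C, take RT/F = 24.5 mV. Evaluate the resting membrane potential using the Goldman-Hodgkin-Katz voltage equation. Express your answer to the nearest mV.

-67 mV

Vm = 24.5 · ln[(Σ P·[cation]ₒ + Σ P·[anion]ᵢ) / (Σ P·[cation]ᵢ + Σ P·[anion]ₒ)]
Numerator = 1×4.71 + 0.02×133 = 7.37
Denominator = 1×114 + 0.02×19.8 = 114.4
Vm = 24.5 · ln(0.064425) = 24.5 × (-2.7422) = -67.19 mV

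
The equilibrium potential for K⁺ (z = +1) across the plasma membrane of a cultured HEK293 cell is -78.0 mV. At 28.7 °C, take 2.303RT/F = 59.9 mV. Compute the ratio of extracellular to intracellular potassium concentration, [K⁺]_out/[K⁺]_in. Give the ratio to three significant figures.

0.0499

log₁₀([out]/[in]) = E·z/(59.9) = -78.0 × 1 / 59.9 = -1.3022
[out]/[in] = 10^(-1.3022) = 0.04987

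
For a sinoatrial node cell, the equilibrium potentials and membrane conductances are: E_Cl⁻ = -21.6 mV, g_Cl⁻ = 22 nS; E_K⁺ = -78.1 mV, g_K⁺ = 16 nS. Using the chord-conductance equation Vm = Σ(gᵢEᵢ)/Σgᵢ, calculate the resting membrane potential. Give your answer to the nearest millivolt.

Σ gᵢEᵢ = 22·(-21.6) + 16·(-78.1) = -1724.80
Σ gᵢ = 22 + 16 = 38
Vm = -1724.80 / 38 = -45.39 mV

-45 mV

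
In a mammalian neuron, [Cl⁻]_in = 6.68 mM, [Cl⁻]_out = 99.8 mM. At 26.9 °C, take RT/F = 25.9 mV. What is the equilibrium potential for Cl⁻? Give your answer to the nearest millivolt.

-70 mV

E = (25.9/z) · ln([Cl⁻]_out/[Cl⁻]_in) with z = -1.
For an anion, dividing by z = -1 reverses the sign.
= (25.9/-1) · ln(99.8/6.68) = -25.90 · ln(14.94)
= -25.90 · (2.7041) = -70.03 mV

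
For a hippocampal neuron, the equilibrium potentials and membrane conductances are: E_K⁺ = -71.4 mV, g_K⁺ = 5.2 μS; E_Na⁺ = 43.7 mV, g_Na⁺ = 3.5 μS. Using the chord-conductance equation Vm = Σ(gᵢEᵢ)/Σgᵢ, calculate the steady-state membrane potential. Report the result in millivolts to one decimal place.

-25.1 mV

Σ gᵢEᵢ = 5.2·(-71.4) + 3.5·(43.7) = -218.33
Σ gᵢ = 5.2 + 3.5 = 8.7
Vm = -218.33 / 8.7 = -25.10 mV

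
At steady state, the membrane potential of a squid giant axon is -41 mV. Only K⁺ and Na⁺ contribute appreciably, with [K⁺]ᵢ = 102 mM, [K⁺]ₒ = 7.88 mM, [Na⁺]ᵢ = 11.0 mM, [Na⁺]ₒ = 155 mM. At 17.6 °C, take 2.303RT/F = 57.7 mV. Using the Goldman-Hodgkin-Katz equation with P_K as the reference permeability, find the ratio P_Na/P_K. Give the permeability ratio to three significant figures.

Let α = P_Na/P_K. GHK: Vm = 57.7·log₁₀[(Kₒ + α·Naₒ)/(Kᵢ + α·Naᵢ)].
10^(Vm/57.7) = 10^(-41.0/57.7) = 0.19473
So 0.19473·(Kᵢ + α·Naᵢ) = Kₒ + α·Naₒ → α = (0.19473·102.0 − 7.88) / (155.0 − 0.19473·11.0)
α = (19.86 − 7.88) / (155.0 − 2.142) = 11.98/152.9 = 0.07839

0.0784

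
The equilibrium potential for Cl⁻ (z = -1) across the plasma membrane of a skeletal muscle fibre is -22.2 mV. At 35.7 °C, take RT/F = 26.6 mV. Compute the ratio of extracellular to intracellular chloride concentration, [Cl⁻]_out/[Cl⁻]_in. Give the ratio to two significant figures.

2.3

ln([out]/[in]) = E·z/(26.6) = -22.2 × -1 / 26.6 = 0.8346
[out]/[in] = e^(0.8346) = 2.304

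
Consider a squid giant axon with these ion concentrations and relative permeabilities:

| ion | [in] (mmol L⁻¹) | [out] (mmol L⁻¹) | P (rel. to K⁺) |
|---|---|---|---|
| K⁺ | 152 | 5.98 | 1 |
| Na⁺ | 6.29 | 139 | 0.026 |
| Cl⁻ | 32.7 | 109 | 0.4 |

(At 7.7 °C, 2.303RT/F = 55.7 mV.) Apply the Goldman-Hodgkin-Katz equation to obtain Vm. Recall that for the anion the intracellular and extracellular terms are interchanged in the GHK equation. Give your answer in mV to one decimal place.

Vm = 55.7 · log₁₀[(Σ P·[cation]ₒ + Σ P·[anion]ᵢ) / (Σ P·[cation]ᵢ + Σ P·[anion]ₒ)]
Numerator = 1×5.98 + 0.026×139 + 0.4×32.7 = 22.67
Denominator = 1×152 + 0.026×6.29 + 0.4×109 = 195.8
Vm = 55.7 · log₁₀(0.11582) = 55.7 × (-0.9362) = -52.15 mV

-52.1 mV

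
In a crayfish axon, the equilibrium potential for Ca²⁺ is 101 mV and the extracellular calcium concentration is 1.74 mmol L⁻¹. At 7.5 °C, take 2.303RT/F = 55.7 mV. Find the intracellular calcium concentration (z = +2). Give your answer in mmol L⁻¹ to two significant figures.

Nernst: E = (55.7/2) · log₁₀([out]/[in]), so log₁₀([out]/[in]) = 101.0 × 2 / 55.7 = 3.6266.
[out]/[in] = 10^(3.6266) = 4232.
[in] = 1.74 / 4232 = 0.0004111 mmol L⁻¹.

0.00041 mmol L⁻¹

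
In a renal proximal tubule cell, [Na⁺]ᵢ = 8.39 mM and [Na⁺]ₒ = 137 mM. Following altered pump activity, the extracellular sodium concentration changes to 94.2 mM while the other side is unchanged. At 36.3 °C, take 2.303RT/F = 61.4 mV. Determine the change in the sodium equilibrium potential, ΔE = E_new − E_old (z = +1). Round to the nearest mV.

-10 mV

E_old = (61.4/1)·log₁₀(137/8.39) = 74.48 mV
E_new = (61.4/1)·log₁₀(94.2/8.39) = 64.49 mV
ΔE = 64.49 − (74.48) = -9.99 mV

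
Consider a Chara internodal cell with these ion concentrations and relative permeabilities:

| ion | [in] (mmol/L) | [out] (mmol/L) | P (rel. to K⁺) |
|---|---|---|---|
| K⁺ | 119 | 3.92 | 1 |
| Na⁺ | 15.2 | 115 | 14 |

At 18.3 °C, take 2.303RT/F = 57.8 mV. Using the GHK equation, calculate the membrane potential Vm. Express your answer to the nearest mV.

40 mV

Vm = 57.8 · log₁₀[(Σ P·[cation]ₒ + Σ P·[anion]ᵢ) / (Σ P·[cation]ᵢ + Σ P·[anion]ₒ)]
Numerator = 1×3.92 + 14×115 = 1614
Denominator = 1×119 + 14×15.2 = 331.8
Vm = 57.8 · log₁₀(4.8641) = 57.8 × (0.6870) = 39.71 mV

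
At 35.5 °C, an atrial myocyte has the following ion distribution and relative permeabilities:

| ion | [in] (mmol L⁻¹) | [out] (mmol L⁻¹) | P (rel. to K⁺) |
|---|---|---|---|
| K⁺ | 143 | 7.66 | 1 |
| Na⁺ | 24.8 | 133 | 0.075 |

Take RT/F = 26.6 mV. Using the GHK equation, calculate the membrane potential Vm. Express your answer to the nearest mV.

-56 mV

Vm = 26.6 · ln[(Σ P·[cation]ₒ + Σ P·[anion]ᵢ) / (Σ P·[cation]ᵢ + Σ P·[anion]ₒ)]
Numerator = 1×7.66 + 0.075×133 = 17.63
Denominator = 1×143 + 0.075×24.8 = 144.9
Vm = 26.6 · ln(0.12174) = 26.6 × (-2.1059) = -56.02 mV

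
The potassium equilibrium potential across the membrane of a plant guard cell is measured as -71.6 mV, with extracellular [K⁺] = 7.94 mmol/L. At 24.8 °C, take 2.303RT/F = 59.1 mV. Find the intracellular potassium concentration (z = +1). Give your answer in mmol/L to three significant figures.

Nernst: E = (59.1/1) · log₁₀([out]/[in]), so log₁₀([out]/[in]) = -71.6 × 1 / 59.1 = -1.2115.
[out]/[in] = 10^(-1.2115) = 0.06145.
[in] = 7.94 / 0.06145 = 129.2 mmol/L.

129 mmol/L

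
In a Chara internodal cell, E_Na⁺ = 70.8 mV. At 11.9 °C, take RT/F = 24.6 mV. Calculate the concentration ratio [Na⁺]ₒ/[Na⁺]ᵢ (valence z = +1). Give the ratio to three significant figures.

ln([out]/[in]) = E·z/(24.6) = 70.8 × 1 / 24.6 = 2.8780
[out]/[in] = e^(2.8780) = 17.78

17.8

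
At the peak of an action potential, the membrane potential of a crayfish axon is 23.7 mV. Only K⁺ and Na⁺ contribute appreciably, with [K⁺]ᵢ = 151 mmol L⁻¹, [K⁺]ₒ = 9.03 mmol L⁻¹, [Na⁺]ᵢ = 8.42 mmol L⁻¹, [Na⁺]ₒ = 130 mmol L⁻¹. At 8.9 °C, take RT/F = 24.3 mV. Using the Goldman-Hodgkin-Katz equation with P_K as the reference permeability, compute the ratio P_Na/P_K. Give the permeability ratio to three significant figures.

3.64

Let α = P_Na/P_K. GHK: Vm = 24.3·ln[(Kₒ + α·Naₒ)/(Kᵢ + α·Naᵢ)].
e^(Vm/24.3) = e^(23.7/24.3) = 2.652
So 2.652·(Kᵢ + α·Naᵢ) = Kₒ + α·Naₒ → α = (2.652·151.0 − 9.03) / (130.0 − 2.652·8.42)
α = (400.4 − 9.03) / (130.0 − 22.33) = 391.4/107.7 = 3.635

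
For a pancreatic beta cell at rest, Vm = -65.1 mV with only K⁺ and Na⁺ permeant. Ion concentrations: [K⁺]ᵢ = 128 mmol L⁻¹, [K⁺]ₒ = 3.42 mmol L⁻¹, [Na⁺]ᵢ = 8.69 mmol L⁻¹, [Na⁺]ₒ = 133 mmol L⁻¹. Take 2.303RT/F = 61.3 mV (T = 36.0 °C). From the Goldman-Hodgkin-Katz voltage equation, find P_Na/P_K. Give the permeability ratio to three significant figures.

0.0581

Let α = P_Na/P_K. GHK: Vm = 61.3·log₁₀[(Kₒ + α·Naₒ)/(Kᵢ + α·Naᵢ)].
10^(Vm/61.3) = 10^(-65.1/61.3) = 0.086698
So 0.086698·(Kᵢ + α·Naᵢ) = Kₒ + α·Naₒ → α = (0.086698·128.0 − 3.42) / (133.0 − 0.086698·8.69)
α = (11.1 − 3.42) / (133.0 − 0.7534) = 7.677/132.2 = 0.05805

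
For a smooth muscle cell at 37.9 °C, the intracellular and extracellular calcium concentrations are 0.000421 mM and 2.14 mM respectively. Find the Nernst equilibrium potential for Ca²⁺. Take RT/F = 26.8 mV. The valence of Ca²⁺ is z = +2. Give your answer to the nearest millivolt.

114 mV

E = (26.8/z) · ln([Ca²⁺]_out/[Ca²⁺]_in) with z = +2.
= (26.8/2) · ln(2.14/0.000421) = 13.40 · ln(5083)
= 13.40 · (8.5337) = 114.35 mV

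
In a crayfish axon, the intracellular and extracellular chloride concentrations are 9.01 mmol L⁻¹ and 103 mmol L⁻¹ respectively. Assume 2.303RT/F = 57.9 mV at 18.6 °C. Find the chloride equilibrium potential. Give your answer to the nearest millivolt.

-61 mV

E = (57.9/z) · log₁₀([Cl⁻]_out/[Cl⁻]_in) with z = -1.
For an anion, dividing by z = -1 reverses the sign.
= (57.9/-1) · log₁₀(103/9.01) = -57.90 · log₁₀(11.43)
= -57.90 · (1.0581) = -61.26 mV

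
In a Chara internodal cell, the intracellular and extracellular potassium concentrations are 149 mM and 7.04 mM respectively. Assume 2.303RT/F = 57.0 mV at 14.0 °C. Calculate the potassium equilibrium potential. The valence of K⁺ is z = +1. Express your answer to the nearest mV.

E = (57.0/z) · log₁₀([K⁺]_out/[K⁺]_in) with z = +1.
= (57.0/1) · log₁₀(7.04/149) = 57.00 · log₁₀(0.04725)
= 57.00 · (-1.3256) = -75.56 mV

-76 mV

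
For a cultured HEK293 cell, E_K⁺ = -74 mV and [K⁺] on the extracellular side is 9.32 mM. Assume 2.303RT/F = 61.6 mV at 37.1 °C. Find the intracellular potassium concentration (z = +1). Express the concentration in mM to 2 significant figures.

150 mM

Nernst: E = (61.6/1) · log₁₀([out]/[in]), so log₁₀([out]/[in]) = -74.0 × 1 / 61.6 = -1.2013.
[out]/[in] = 10^(-1.2013) = 0.06291.
[in] = 9.32 / 0.06291 = 148.2 mM.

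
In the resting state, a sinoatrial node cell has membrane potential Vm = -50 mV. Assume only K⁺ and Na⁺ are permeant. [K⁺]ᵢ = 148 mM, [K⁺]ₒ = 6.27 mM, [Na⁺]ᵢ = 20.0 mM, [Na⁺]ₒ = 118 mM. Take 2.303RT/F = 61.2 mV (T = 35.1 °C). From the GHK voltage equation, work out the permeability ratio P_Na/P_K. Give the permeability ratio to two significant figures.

0.14

Let α = P_Na/P_K. GHK: Vm = 61.2·log₁₀[(Kₒ + α·Naₒ)/(Kᵢ + α·Naᵢ)].
10^(Vm/61.2) = 10^(-50.0/61.2) = 0.15241
So 0.15241·(Kᵢ + α·Naᵢ) = Kₒ + α·Naₒ → α = (0.15241·148.0 − 6.27) / (118.0 − 0.15241·20.0)
α = (22.56 − 6.27) / (118.0 − 3.048) = 16.29/115 = 0.1417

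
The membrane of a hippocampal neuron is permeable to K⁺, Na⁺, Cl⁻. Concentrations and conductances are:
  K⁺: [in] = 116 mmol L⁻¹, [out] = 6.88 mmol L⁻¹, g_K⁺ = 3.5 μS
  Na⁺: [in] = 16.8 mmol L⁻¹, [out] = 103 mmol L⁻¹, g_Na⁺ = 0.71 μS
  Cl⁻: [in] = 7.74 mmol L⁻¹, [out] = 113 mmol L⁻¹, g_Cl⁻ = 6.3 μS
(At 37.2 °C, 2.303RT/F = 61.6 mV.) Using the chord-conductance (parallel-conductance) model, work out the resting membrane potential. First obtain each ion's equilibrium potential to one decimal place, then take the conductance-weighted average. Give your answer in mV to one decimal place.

E_K⁺ = (61.6/1)·log₁₀(6.88/116) = -75.6 mV
E_Na⁺ = (61.6/1)·log₁₀(103/16.8) = 48.5 mV
E_Cl⁻ = (61.6/-1)·log₁₀(113/7.74) = -71.7 mV
Vm = (Σ gᵢEᵢ)/(Σ gᵢ) = (3.5·-75.6 + 0.71·48.5 + 6.3·-71.7) / (3.5 + 0.71 + 6.3)
= -681.88 / 10.51 = -64.88 mV

-64.9 mV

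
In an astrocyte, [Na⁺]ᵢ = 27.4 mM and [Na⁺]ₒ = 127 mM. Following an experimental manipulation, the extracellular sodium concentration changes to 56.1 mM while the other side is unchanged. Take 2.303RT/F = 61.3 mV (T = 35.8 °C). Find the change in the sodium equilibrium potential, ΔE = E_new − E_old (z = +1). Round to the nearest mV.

E_old = (61.3/1)·log₁₀(127/27.4) = 40.83 mV
E_new = (61.3/1)·log₁₀(56.1/27.4) = 19.08 mV
ΔE = 19.08 − (40.83) = -21.75 mV

-22 mV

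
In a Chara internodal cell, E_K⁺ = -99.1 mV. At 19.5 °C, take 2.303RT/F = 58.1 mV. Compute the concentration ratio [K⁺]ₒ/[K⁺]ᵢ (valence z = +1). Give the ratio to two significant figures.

0.020

log₁₀([out]/[in]) = E·z/(58.1) = -99.1 × 1 / 58.1 = -1.7057
[out]/[in] = 10^(-1.7057) = 0.01969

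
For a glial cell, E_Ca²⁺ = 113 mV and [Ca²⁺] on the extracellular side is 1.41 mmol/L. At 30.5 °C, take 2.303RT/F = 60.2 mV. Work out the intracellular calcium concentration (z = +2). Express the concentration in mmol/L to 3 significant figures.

Nernst: E = (60.2/2) · log₁₀([out]/[in]), so log₁₀([out]/[in]) = 113.0 × 2 / 60.2 = 3.7542.
[out]/[in] = 10^(3.7542) = 5677.
[in] = 1.41 / 5677 = 0.0002484 mmol/L.

0.000248 mmol/L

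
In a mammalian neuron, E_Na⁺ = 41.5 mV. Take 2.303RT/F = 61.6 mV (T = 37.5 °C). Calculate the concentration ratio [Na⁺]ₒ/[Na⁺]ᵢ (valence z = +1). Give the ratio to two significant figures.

4.7

log₁₀([out]/[in]) = E·z/(61.6) = 41.5 × 1 / 61.6 = 0.6737
[out]/[in] = 10^(0.6737) = 4.717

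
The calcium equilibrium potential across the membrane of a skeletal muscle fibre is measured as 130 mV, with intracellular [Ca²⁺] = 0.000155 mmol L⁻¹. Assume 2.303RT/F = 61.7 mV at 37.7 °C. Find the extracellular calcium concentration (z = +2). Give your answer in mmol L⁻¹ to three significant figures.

2.54 mmol L⁻¹

Nernst: E = (61.7/2) · log₁₀([out]/[in]), so log₁₀([out]/[in]) = 130.0 × 2 / 61.7 = 4.2139.
[out]/[in] = 10^(4.2139) = 1.637e+04.
[out] = 1.637e+04 × 0.000155 = 2.537 mmol L⁻¹.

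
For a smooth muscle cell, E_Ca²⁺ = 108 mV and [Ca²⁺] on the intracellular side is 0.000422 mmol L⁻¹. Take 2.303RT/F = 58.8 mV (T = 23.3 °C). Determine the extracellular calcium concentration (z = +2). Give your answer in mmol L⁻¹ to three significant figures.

Nernst: E = (58.8/2) · log₁₀([out]/[in]), so log₁₀([out]/[in]) = 108.0 × 2 / 58.8 = 3.6735.
[out]/[in] = 10^(3.6735) = 4715.
[out] = 4715 × 0.000422 = 1.99 mmol L⁻¹.

1.99 mmol L⁻¹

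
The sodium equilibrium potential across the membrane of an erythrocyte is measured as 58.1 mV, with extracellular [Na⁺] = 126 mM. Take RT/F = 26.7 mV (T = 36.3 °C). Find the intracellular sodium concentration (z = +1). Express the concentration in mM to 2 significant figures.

Nernst: E = (26.7/1) · ln([out]/[in]), so ln([out]/[in]) = 58.1 × 1 / 26.7 = 2.1760.
[out]/[in] = e^(2.1760) = 8.811.
[in] = 126 / 8.811 = 14.3 mM.

14 mM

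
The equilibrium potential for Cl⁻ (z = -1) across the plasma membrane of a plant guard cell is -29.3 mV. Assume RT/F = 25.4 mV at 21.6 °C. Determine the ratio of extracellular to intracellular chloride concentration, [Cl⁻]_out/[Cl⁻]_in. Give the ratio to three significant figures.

3.17

ln([out]/[in]) = E·z/(25.4) = -29.3 × -1 / 25.4 = 1.1535
[out]/[in] = e^(1.1535) = 3.169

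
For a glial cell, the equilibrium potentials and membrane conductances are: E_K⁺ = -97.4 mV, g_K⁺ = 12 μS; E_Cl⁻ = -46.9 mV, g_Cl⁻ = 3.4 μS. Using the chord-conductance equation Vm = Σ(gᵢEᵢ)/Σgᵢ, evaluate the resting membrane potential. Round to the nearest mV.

Σ gᵢEᵢ = 12·(-97.4) + 3.4·(-46.9) = -1328.26
Σ gᵢ = 12 + 3.4 = 15.4
Vm = -1328.26 / 15.4 = -86.25 mV

-86 mV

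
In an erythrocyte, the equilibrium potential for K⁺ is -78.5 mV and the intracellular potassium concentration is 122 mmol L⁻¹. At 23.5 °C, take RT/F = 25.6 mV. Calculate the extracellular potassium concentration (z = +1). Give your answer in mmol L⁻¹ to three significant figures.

Nernst: E = (25.6/1) · ln([out]/[in]), so ln([out]/[in]) = -78.5 × 1 / 25.6 = -3.0664.
[out]/[in] = e^(-3.0664) = 0.04659.
[out] = 0.04659 × 122 = 5.684 mmol L⁻¹.

5.68 mmol L⁻¹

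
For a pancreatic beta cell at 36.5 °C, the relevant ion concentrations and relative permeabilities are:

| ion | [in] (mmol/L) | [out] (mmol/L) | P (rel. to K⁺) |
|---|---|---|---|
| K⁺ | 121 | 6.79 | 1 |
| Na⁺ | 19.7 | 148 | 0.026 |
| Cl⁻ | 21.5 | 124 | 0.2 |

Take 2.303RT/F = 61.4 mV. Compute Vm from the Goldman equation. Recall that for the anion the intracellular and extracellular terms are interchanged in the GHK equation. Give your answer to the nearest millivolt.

Vm = 61.4 · log₁₀[(Σ P·[cation]ₒ + Σ P·[anion]ᵢ) / (Σ P·[cation]ᵢ + Σ P·[anion]ₒ)]
Numerator = 1×6.79 + 0.026×148 + 0.2×21.5 = 14.94
Denominator = 1×121 + 0.026×19.7 + 0.2×124 = 146.3
Vm = 61.4 · log₁₀(0.1021) = 61.4 × (-0.9910) = -60.85 mV

-61 mV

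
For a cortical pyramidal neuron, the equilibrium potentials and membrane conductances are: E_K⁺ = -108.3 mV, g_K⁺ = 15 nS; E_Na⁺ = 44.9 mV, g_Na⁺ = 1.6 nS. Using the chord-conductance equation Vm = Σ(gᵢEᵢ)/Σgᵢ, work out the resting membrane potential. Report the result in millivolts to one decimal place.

Σ gᵢEᵢ = 15·(-108.3) + 1.6·(44.9) = -1552.66
Σ gᵢ = 15 + 1.6 = 16.6
Vm = -1552.66 / 16.6 = -93.53 mV

-93.5 mV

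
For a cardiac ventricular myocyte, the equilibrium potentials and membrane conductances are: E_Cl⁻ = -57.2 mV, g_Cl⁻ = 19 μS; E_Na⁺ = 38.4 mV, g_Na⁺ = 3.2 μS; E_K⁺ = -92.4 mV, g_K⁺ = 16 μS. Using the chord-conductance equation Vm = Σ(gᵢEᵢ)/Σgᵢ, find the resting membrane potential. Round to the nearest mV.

-64 mV

Σ gᵢEᵢ = 19·(-57.2) + 3.2·(38.4) + 16·(-92.4) = -2442.32
Σ gᵢ = 19 + 3.2 + 16 = 38.2
Vm = -2442.32 / 38.2 = -63.94 mV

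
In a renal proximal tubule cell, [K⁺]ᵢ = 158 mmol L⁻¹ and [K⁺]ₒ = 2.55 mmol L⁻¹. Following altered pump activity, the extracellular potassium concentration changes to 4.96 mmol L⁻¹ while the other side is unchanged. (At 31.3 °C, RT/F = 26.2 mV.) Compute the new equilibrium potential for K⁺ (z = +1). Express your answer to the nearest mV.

-91 mV

After the shift: [K⁺]_out = 4.96, [K⁺]_in = 158 mmol L⁻¹.
E_new = (26.2/1)·ln(4.96/158) = 26.20 · (-3.4612) = -90.68 mV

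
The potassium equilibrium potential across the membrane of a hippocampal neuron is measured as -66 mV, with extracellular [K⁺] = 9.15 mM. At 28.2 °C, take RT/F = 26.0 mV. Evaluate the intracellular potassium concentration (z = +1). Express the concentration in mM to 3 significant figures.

116 mM

Nernst: E = (26.0/1) · ln([out]/[in]), so ln([out]/[in]) = -66.0 × 1 / 26.0 = -2.5385.
[out]/[in] = e^(-2.5385) = 0.07899.
[in] = 9.15 / 0.07899 = 115.8 mM.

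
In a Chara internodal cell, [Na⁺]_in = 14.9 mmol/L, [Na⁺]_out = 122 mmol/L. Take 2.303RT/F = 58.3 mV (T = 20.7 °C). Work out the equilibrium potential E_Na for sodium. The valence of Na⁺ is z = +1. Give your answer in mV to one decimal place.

E = (58.3/z) · log₁₀([Na⁺]_out/[Na⁺]_in) with z = +1.
= (58.3/1) · log₁₀(122/14.9) = 58.30 · log₁₀(8.188)
= 58.30 · (0.9132) = 53.24 mV

53.2 mV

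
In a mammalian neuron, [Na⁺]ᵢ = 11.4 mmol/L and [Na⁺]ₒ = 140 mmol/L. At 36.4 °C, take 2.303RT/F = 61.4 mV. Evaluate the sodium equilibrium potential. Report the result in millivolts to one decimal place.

66.9 mV

E = (61.4/z) · log₁₀([Na⁺]_out/[Na⁺]_in) with z = +1.
= (61.4/1) · log₁₀(140/11.4) = 61.40 · log₁₀(12.28)
= 61.40 · (1.0892) = 66.88 mV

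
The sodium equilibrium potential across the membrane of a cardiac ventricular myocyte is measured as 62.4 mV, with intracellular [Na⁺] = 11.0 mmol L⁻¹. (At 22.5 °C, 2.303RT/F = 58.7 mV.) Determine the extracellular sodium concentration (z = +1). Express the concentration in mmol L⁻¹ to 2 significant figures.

Nernst: E = (58.7/1) · log₁₀([out]/[in]), so log₁₀([out]/[in]) = 62.4 × 1 / 58.7 = 1.0630.
[out]/[in] = 10^(1.0630) = 11.56.
[out] = 11.56 × 11.0 = 127.2 mmol L⁻¹.

130 mmol L⁻¹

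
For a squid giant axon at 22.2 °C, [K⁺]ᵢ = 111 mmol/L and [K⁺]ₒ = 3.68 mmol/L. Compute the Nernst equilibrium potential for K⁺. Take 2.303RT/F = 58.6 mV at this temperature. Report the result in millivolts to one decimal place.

-86.7 mV

E = (58.6/z) · log₁₀([K⁺]_out/[K⁺]_in) with z = +1.
= (58.6/1) · log₁₀(3.68/111) = 58.60 · log₁₀(0.03315)
= 58.60 · (-1.4795) = -86.70 mV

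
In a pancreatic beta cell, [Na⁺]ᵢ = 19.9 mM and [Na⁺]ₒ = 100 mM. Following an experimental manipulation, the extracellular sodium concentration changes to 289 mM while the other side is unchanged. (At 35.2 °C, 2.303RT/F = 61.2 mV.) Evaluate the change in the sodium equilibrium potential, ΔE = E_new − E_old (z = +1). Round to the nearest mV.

28 mV

E_old = (61.2/1)·log₁₀(100/19.9) = 42.91 mV
E_new = (61.2/1)·log₁₀(289/19.9) = 71.12 mV
ΔE = 71.12 − (42.91) = 28.21 mV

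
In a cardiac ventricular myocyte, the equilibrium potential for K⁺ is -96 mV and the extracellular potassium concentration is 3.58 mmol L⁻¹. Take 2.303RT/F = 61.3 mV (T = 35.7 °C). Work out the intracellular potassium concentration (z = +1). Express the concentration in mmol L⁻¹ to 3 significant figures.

132 mmol L⁻¹

Nernst: E = (61.3/1) · log₁₀([out]/[in]), so log₁₀([out]/[in]) = -96.0 × 1 / 61.3 = -1.5661.
[out]/[in] = 10^(-1.5661) = 0.02716.
[in] = 3.58 / 0.02716 = 131.8 mmol L⁻¹.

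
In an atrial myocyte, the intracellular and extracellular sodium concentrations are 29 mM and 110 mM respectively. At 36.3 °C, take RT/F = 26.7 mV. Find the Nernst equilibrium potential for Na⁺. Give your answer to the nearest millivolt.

36 mV

E = (26.7/z) · ln([Na⁺]_out/[Na⁺]_in) with z = +1.
= (26.7/1) · ln(110/29) = 26.70 · ln(3.793)
= 26.70 · (1.3332) = 35.60 mV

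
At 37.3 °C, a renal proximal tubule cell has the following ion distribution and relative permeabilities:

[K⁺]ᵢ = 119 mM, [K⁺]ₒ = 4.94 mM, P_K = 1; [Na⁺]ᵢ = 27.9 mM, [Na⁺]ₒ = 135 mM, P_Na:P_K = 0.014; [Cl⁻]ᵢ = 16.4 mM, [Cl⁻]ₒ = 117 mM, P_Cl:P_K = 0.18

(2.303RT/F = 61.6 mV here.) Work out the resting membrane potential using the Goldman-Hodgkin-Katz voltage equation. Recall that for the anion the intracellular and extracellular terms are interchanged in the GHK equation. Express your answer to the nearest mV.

Vm = 61.6 · log₁₀[(Σ P·[cation]ₒ + Σ P·[anion]ᵢ) / (Σ P·[cation]ᵢ + Σ P·[anion]ₒ)]
Numerator = 1×4.94 + 0.014×135 + 0.18×16.4 = 9.782
Denominator = 1×119 + 0.014×27.9 + 0.18×117 = 140.5
Vm = 61.6 · log₁₀(0.069647) = 61.6 × (-1.1571) = -71.28 mV

-71 mV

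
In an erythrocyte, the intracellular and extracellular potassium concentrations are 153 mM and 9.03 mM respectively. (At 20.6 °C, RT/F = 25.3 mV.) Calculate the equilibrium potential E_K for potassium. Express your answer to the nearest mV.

-72 mV

E = (25.3/z) · ln([K⁺]_out/[K⁺]_in) with z = +1.
= (25.3/1) · ln(9.03/153) = 25.30 · ln(0.05902)
= 25.30 · (-2.8299) = -71.60 mV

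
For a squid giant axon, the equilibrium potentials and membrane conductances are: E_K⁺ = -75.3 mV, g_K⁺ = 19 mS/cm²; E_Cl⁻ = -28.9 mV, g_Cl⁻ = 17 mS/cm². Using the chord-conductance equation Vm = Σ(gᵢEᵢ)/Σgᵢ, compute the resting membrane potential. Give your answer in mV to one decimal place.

Σ gᵢEᵢ = 19·(-75.3) + 17·(-28.9) = -1922.00
Σ gᵢ = 19 + 17 = 36
Vm = -1922.00 / 36 = -53.39 mV

-53.4 mV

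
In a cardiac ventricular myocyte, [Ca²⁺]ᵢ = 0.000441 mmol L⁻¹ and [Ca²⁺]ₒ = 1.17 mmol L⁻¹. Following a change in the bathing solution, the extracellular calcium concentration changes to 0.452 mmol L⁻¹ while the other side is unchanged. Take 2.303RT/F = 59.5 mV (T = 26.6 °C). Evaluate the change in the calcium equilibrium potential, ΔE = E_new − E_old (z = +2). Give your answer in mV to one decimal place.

E_old = (59.5/2)·log₁₀(1.17/0.000441) = 101.86 mV
E_new = (59.5/2)·log₁₀(0.452/0.000441) = 89.57 mV
ΔE = 89.57 − (101.86) = -12.29 mV

-12.3 mV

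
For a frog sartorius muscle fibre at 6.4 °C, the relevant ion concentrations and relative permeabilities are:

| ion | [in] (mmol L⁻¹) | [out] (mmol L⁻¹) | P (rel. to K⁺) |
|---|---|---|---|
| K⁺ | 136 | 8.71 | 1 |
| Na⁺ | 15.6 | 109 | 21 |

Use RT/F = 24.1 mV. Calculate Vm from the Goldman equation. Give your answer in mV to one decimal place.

Vm = 24.1 · ln[(Σ P·[cation]ₒ + Σ P·[anion]ᵢ) / (Σ P·[cation]ᵢ + Σ P·[anion]ₒ)]
Numerator = 1×8.71 + 21×109 = 2298
Denominator = 1×136 + 21×15.6 = 463.6
Vm = 24.1 · ln(4.9562) = 24.1 × (1.6006) = 38.58 mV

38.6 mV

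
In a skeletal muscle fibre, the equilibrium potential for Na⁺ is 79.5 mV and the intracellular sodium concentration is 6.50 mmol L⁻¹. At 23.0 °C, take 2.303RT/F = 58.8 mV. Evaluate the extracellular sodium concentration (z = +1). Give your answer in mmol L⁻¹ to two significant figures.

Nernst: E = (58.8/1) · log₁₀([out]/[in]), so log₁₀([out]/[in]) = 79.5 × 1 / 58.8 = 1.3520.
[out]/[in] = 10^(1.3520) = 22.49.
[out] = 22.49 × 6.50 = 146.2 mmol L⁻¹.

150 mmol L⁻¹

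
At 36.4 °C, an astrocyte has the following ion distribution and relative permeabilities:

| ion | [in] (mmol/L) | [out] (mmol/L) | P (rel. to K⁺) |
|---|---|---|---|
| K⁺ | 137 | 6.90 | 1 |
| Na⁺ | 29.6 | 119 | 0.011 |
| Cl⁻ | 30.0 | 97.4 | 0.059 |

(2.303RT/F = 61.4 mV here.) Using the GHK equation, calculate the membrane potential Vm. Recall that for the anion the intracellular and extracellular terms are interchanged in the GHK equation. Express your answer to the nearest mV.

Vm = 61.4 · log₁₀[(Σ P·[cation]ₒ + Σ P·[anion]ᵢ) / (Σ P·[cation]ᵢ + Σ P·[anion]ₒ)]
Numerator = 1×6.90 + 0.011×119 + 0.059×30.0 = 9.979
Denominator = 1×137 + 0.011×29.6 + 0.059×97.4 = 143.1
Vm = 61.4 · log₁₀(0.069748) = 61.4 × (-1.1565) = -71.01 mV

-71 mV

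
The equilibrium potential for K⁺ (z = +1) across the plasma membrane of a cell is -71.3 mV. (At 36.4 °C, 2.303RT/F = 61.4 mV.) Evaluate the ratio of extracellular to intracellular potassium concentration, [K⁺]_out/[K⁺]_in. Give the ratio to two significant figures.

0.069

log₁₀([out]/[in]) = E·z/(61.4) = -71.3 × 1 / 61.4 = -1.1612
[out]/[in] = 10^(-1.1612) = 0.06899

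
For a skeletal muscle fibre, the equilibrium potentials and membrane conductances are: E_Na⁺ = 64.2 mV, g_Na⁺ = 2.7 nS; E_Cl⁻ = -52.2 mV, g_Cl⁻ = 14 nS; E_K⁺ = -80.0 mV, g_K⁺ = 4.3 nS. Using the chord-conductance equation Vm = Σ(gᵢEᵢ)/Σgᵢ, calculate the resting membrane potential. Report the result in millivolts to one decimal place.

Σ gᵢEᵢ = 2.7·(64.2) + 14·(-52.2) + 4.3·(-80.0) = -901.46
Σ gᵢ = 2.7 + 14 + 4.3 = 21
Vm = -901.46 / 21 = -42.93 mV

-42.9 mV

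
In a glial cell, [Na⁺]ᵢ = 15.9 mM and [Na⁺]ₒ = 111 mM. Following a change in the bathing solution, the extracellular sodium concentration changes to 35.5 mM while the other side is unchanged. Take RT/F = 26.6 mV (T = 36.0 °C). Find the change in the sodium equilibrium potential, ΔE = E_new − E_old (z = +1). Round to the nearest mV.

E_old = (26.6/1)·ln(111/15.9) = 51.69 mV
E_new = (26.6/1)·ln(35.5/15.9) = 21.37 mV
ΔE = 21.37 − (51.69) = -30.32 mV

-30 mV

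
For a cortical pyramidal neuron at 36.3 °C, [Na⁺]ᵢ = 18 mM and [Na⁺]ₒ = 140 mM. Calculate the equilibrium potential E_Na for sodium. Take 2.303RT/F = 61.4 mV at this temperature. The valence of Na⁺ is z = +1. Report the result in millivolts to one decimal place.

E = (61.4/z) · log₁₀([Na⁺]_out/[Na⁺]_in) with z = +1.
= (61.4/1) · log₁₀(140/18) = 61.40 · log₁₀(7.778)
= 61.40 · (0.8909) = 54.70 mV

54.7 mV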